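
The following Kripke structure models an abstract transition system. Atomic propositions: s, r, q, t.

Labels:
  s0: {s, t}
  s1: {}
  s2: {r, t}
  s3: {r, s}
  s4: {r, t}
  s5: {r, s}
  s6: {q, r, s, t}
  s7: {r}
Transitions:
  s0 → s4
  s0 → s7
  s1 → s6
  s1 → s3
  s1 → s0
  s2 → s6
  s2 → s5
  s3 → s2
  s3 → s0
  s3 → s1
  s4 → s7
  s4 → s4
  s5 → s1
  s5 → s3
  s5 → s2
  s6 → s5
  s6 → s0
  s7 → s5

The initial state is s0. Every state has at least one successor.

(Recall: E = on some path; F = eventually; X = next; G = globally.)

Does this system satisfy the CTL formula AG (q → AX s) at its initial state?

States satisfying q → AX s: {s0, s1, s2, s3, s4, s5, s6, s7}.
States satisfying AG (q → AX s): {s0, s1, s2, s3, s4, s5, s6, s7}.
Every state reachable from s0 satisfies q → AX s.
s0 ∈ Sat(AG (q → AX s)).

Yes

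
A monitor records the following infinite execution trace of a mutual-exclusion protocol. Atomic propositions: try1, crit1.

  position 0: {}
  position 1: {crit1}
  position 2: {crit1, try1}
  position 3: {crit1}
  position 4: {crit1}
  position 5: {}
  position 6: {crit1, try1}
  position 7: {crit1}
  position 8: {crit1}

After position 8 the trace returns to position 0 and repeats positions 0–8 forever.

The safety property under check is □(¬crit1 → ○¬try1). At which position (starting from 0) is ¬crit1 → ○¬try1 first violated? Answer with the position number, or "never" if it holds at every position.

Check ¬crit1 → ○¬try1 at each position in order: 0 ✓, 1 ✓, 2 ✓, 3 ✓, 4 ✓.
At position 5 the labels are {} and the next position 6 has {crit1, try1}, so ¬crit1 → ○¬try1 is false there. This is the first violation.

5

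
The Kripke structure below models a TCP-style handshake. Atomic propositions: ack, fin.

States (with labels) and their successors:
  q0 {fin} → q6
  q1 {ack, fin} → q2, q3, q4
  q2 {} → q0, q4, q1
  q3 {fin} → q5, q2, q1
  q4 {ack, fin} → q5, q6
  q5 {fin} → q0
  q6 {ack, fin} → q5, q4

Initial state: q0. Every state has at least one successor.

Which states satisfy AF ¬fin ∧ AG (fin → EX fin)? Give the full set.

States satisfying ¬fin: {q2}.
States satisfying AF ¬fin: {q2}.
States satisfying fin → EX fin: {q0, q1, q2, q3, q4, q5, q6}.
States satisfying AG (fin → EX fin): {q0, q1, q2, q3, q4, q5, q6}.
States satisfying AF ¬fin ∧ AG (fin → EX fin): {q2}.

{q2}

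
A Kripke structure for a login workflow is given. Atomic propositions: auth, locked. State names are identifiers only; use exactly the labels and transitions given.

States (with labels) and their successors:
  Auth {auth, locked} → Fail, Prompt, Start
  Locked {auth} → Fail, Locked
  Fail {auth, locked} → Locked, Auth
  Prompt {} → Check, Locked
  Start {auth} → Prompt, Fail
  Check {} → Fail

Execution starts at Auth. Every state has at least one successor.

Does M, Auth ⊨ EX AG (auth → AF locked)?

Violated

States satisfying AG (auth → AF locked): ∅.
States satisfying EX AG (auth → AF locked): ∅.
No suitable path/successor from Auth witnesses the formula.
Auth ∉ Sat(EX AG (auth → AF locked)).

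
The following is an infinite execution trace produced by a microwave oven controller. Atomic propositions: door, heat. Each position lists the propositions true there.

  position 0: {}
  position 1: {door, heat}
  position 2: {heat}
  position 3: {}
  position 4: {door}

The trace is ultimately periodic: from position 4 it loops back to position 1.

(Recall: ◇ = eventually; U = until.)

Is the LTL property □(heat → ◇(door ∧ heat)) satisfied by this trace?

Holds

heat → ◇(door ∧ heat) holds at every position 0..4, and those are all positions ever visited, so □(heat → ◇(door ∧ heat)) holds.
Positions where heat holds: 1, 2.
Check ◇(door ∧ heat) at each: 1→ok, 2→ok.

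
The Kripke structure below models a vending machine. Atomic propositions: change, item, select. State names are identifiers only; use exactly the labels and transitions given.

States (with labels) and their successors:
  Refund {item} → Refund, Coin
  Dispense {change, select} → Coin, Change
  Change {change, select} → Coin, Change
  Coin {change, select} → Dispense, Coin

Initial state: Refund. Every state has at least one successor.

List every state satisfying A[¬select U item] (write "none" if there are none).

States satisfying ¬select: {Refund}.
States satisfying item: {Refund}.
States satisfying A[¬select U item]: {Refund}.

{Refund}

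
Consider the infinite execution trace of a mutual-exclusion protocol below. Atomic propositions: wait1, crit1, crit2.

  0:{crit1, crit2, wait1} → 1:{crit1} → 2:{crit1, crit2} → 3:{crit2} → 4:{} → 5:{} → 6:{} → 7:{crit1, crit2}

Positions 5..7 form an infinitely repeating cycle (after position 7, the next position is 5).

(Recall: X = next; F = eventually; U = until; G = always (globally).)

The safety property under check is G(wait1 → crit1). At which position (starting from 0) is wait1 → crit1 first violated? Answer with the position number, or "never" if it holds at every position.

never

wait1 → crit1 holds at every position 0..7, and those are all the positions the trace ever visits, so the invariant G(wait1 → crit1) is never violated.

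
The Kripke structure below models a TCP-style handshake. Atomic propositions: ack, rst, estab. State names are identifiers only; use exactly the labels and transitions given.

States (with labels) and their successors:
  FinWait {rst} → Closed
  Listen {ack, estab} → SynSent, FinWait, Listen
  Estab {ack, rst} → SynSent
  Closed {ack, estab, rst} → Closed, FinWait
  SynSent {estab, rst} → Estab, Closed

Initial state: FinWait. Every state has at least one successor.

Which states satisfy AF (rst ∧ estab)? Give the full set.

{FinWait, Estab, Closed, SynSent}

States satisfying rst ∧ estab: {Closed, SynSent}.
States satisfying AF (rst ∧ estab): {FinWait, Estab, Closed, SynSent}.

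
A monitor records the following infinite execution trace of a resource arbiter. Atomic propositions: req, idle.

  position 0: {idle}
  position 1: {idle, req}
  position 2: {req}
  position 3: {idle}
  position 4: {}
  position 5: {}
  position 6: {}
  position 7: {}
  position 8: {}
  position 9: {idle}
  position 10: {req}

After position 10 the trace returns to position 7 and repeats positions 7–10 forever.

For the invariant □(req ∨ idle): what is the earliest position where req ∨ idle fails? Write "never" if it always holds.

4

Check req ∨ idle at each position in order: 0 ✓, 1 ✓, 2 ✓, 3 ✓.
At position 4 the labels are {}, so req ∨ idle is false there. This is the first violation.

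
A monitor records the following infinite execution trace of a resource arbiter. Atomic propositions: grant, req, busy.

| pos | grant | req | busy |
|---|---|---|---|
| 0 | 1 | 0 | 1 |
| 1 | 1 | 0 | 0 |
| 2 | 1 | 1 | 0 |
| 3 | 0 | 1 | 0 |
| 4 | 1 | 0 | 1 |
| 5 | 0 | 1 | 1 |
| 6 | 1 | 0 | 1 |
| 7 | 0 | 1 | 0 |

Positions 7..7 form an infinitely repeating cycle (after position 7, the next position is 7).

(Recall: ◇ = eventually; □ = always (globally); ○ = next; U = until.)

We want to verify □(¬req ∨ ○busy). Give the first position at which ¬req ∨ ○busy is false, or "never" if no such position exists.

Check ¬req ∨ ○busy at each position in order: 0 ✓, 1 ✓.
At position 2 the labels are {grant, req} and the next position 3 has {req}, so ¬req ∨ ○busy is false there. This is the first violation.

2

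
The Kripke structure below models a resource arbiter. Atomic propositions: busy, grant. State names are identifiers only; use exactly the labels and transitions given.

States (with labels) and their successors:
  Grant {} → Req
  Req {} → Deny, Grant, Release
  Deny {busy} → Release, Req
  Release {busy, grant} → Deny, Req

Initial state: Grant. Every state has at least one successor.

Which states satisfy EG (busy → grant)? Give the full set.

States satisfying busy → grant: {Grant, Req, Release}.
States satisfying EG (busy → grant): {Grant, Req, Release}.

{Grant, Req, Release}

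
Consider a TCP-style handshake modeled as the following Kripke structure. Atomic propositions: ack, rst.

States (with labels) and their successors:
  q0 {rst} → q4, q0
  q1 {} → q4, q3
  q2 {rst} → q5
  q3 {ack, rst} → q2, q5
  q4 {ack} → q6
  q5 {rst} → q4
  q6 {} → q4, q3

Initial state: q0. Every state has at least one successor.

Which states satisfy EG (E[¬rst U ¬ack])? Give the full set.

{q0, q1, q2, q4, q5, q6}

States satisfying E[¬rst U ¬ack]: {q0, q1, q2, q4, q5, q6}.
States satisfying EG (E[¬rst U ¬ack]): {q0, q1, q2, q4, q5, q6}.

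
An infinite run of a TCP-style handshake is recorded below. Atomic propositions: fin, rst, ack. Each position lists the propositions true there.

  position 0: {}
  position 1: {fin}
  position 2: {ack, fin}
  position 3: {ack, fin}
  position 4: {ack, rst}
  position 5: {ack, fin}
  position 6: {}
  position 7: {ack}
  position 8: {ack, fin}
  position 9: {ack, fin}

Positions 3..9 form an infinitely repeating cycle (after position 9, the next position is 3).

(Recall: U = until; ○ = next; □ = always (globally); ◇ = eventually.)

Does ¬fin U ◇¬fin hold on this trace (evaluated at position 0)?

Walking from position 0: ◇¬fin first holds at position 0, and ¬fin holds at every earlier position along the way, so ¬fin U ◇¬fin holds.

Satisfied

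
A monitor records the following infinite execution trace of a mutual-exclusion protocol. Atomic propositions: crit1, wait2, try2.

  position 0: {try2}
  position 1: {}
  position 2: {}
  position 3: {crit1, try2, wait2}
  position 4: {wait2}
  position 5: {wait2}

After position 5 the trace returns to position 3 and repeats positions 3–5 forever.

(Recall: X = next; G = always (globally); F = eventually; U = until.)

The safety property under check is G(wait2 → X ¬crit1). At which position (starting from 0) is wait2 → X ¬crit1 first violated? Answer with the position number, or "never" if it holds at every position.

Check wait2 → X ¬crit1 at each position in order: 0 ✓, 1 ✓, 2 ✓, 3 ✓, 4 ✓.
At position 5 the labels are {wait2} and the next position 3 has {crit1, try2, wait2}, so wait2 → X ¬crit1 is false there. This is the first violation.

5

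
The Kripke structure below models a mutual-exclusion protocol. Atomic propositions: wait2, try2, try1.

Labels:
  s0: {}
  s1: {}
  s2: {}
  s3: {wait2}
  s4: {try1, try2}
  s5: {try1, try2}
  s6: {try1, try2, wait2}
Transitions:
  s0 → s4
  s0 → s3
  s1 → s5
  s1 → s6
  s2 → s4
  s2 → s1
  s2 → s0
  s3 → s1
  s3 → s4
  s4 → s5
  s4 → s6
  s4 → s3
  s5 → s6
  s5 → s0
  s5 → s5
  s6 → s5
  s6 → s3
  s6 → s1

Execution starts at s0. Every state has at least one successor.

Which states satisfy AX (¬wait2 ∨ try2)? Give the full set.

States satisfying ¬wait2 ∨ try2: {s0, s1, s2, s4, s5, s6}.
States satisfying AX (¬wait2 ∨ try2): {s1, s2, s3, s5}.

{s1, s2, s3, s5}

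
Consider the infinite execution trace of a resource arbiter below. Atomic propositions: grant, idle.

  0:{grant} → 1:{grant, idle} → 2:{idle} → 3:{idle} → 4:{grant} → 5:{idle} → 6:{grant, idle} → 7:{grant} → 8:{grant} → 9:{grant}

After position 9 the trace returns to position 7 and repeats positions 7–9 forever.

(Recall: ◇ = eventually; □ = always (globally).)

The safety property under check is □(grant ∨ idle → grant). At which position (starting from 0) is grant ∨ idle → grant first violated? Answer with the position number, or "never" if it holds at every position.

Check grant ∨ idle → grant at each position in order: 0 ✓, 1 ✓.
At position 2 the labels are {idle}, so grant ∨ idle → grant is false there. This is the first violation.

2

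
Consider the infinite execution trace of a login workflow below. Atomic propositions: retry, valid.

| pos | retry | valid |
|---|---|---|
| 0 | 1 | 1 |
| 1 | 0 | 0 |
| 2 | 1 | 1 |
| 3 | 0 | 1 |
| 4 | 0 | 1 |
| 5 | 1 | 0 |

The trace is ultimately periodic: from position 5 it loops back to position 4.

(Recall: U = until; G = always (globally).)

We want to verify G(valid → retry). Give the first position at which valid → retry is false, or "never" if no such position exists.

3

Check valid → retry at each position in order: 0 ✓, 1 ✓, 2 ✓.
At position 3 the labels are {valid}, so valid → retry is false there. This is the first violation.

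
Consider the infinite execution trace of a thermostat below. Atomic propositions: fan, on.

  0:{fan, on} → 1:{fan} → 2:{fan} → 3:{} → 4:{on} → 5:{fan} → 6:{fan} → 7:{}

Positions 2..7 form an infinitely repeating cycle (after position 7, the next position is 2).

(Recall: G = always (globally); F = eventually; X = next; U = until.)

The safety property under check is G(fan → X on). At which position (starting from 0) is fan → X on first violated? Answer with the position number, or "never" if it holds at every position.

0

At position 0 the labels are {fan, on} and the next position 1 has {fan}, so fan → X on is false there. This is the first violation.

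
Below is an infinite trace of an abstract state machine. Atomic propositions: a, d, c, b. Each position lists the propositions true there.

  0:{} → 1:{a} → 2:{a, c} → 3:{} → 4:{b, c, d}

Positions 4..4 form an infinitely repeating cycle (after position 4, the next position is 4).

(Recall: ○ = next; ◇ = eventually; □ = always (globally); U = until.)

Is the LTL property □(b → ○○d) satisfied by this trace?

b → ○○d holds at every position 0..4, and those are all positions ever visited, so □(b → ○○d) holds.
Positions where b holds: 4.
Check ○○d at each: 4→ok.

Holds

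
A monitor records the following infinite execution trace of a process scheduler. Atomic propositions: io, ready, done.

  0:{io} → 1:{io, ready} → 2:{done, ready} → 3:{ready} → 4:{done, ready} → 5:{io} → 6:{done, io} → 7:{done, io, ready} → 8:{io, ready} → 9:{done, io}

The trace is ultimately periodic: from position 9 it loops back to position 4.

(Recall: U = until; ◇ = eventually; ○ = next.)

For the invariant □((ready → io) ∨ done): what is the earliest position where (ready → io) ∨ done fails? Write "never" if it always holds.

3

Check (ready → io) ∨ done at each position in order: 0 ✓, 1 ✓, 2 ✓.
At position 3 the labels are {ready}, so (ready → io) ∨ done is false there. This is the first violation.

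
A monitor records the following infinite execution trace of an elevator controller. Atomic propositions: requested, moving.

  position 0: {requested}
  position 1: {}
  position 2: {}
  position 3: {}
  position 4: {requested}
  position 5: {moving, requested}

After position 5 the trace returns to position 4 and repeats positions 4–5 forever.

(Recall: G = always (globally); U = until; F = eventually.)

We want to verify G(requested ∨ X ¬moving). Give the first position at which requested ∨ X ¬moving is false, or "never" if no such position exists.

requested ∨ X ¬moving holds at every position 0..5, and those are all the positions the trace ever visits, so the invariant G(requested ∨ X ¬moving) is never violated.

never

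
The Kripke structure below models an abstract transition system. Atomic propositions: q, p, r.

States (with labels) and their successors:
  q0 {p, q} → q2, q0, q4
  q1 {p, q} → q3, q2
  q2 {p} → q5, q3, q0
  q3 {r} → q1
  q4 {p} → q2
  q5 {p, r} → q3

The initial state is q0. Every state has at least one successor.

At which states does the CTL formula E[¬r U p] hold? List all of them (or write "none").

{q0, q1, q2, q4, q5}

States satisfying ¬r: {q0, q1, q2, q4}.
States satisfying p: {q0, q1, q2, q4, q5}.
States satisfying E[¬r U p]: {q0, q1, q2, q4, q5}.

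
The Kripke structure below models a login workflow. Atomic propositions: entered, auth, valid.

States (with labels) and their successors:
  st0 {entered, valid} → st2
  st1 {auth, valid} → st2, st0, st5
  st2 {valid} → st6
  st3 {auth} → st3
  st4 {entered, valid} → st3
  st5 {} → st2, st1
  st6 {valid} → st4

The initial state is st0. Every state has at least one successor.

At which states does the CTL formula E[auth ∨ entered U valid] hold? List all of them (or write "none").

{st0, st1, st2, st4, st6}

States satisfying auth ∨ entered: {st0, st1, st3, st4}.
States satisfying valid: {st0, st1, st2, st4, st6}.
States satisfying E[auth ∨ entered U valid]: {st0, st1, st2, st4, st6}.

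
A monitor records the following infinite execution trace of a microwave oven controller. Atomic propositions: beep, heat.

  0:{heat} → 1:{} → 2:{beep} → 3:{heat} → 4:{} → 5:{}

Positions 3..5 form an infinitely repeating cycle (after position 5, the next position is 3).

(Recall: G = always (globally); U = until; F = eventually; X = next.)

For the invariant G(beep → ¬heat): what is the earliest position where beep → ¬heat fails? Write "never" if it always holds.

never

beep → ¬heat holds at every position 0..5, and those are all the positions the trace ever visits, so the invariant G(beep → ¬heat) is never violated.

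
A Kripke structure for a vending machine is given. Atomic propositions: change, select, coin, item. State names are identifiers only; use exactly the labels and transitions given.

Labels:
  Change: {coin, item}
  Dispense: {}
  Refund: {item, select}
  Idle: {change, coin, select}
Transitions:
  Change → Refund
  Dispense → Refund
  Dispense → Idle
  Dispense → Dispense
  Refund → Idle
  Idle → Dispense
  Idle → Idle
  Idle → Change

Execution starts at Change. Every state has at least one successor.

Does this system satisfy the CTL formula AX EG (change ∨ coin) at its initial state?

No

States satisfying EG (change ∨ coin): {Idle}.
States satisfying AX EG (change ∨ coin): {Refund}.
Change ∉ Sat(AX EG (change ∨ coin)).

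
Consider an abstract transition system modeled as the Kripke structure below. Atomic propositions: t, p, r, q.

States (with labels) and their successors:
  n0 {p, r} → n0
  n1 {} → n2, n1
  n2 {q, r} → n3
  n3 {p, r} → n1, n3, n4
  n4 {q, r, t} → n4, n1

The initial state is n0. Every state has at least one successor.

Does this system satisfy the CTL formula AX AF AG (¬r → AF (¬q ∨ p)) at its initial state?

Yes

States satisfying AF AG (¬r → AF (¬q ∨ p)): {n0, n1, n2, n3, n4}.
States satisfying AX AF AG (¬r → AF (¬q ∨ p)): {n0, n1, n2, n3, n4}.
n0 ∈ Sat(AX AF AG (¬r → AF (¬q ∨ p))).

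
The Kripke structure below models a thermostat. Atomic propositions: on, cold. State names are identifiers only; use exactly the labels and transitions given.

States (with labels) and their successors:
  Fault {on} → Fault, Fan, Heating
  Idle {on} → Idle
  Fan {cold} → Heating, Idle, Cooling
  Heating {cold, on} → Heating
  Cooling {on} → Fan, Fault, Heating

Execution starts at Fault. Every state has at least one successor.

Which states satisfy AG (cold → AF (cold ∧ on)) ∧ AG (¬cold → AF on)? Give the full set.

{Idle, Heating}

States satisfying cold → AF (cold ∧ on): {Fault, Idle, Heating, Cooling}.
States satisfying AG (cold → AF (cold ∧ on)): {Idle, Heating}.
States satisfying ¬cold → AF on: {Fault, Idle, Fan, Heating, Cooling}.
States satisfying AG (¬cold → AF on): {Fault, Idle, Fan, Heating, Cooling}.
States satisfying AG (cold → AF (cold ∧ on)) ∧ AG (¬cold → AF on): {Idle, Heating}.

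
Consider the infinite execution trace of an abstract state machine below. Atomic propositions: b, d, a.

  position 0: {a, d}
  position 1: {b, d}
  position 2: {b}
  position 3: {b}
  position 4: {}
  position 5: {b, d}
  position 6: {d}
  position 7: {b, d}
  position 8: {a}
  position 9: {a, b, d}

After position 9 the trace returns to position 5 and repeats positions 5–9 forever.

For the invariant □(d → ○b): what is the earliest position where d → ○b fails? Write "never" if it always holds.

Check d → ○b at each position in order: 0 ✓, 1 ✓, 2 ✓, 3 ✓, 4 ✓.
At position 5 the labels are {b, d} and the next position 6 has {d}, so d → ○b is false there. This is the first violation.

5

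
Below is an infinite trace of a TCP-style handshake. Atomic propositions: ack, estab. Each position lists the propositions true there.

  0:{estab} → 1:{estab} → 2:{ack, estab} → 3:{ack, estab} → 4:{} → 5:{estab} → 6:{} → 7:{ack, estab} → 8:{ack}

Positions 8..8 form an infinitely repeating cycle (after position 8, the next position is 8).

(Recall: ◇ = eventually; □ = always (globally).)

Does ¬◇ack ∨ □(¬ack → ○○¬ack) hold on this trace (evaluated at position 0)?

¬ack → ○○¬ack must hold at every position from 0 onward. It fails at position 0, so □(¬ack → ○○¬ack) is false.
Positions where ¬ack holds: 0, 1, 4, 5, 6.
Check ○○¬ack at each: 0→fails, 1→fails, 4→ok, 5→fails, 6→fails.
At position 0: ¬◇ack is false; □(¬ack → ○○¬ack) is false; so ¬◇ack ∨ □(¬ack → ○○¬ack) is false.

No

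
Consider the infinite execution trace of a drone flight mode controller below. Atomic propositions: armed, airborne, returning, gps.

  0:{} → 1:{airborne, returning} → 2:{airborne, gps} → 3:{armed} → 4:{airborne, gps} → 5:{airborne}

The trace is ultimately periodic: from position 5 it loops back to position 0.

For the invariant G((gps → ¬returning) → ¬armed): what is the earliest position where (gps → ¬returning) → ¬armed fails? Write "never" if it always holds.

3

Check (gps → ¬returning) → ¬armed at each position in order: 0 ✓, 1 ✓, 2 ✓.
At position 3 the labels are {armed}, so (gps → ¬returning) → ¬armed is false there. This is the first violation.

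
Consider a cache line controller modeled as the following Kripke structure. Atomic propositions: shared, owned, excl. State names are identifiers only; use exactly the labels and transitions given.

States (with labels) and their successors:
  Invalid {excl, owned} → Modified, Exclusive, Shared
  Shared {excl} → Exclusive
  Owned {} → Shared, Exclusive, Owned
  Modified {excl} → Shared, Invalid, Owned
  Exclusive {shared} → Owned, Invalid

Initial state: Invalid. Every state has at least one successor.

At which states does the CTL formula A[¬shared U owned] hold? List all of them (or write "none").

States satisfying ¬shared: {Invalid, Shared, Owned, Modified}.
States satisfying owned: {Invalid}.
States satisfying A[¬shared U owned]: {Invalid}.

{Invalid}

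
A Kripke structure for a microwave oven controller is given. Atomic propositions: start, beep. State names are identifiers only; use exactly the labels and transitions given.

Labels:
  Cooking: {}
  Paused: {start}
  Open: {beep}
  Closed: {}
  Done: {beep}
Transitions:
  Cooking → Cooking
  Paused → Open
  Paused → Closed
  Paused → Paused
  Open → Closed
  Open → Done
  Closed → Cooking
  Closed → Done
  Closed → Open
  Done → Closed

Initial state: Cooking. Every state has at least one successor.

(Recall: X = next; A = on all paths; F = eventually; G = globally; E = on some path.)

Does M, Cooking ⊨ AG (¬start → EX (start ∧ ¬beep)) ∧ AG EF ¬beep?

Does not hold

States satisfying ¬start → EX (start ∧ ¬beep): {Paused}.
States satisfying AG (¬start → EX (start ∧ ¬beep)): ∅.
States satisfying EF ¬beep: {Cooking, Paused, Open, Closed, Done}.
States satisfying AG EF ¬beep: {Cooking, Paused, Open, Closed, Done}.
States satisfying AG (¬start → EX (start ∧ ¬beep)) ∧ AG EF ¬beep: ∅.
Cooking ∉ Sat(AG (¬start → EX (start ∧ ¬beep)) ∧ AG EF ¬beep).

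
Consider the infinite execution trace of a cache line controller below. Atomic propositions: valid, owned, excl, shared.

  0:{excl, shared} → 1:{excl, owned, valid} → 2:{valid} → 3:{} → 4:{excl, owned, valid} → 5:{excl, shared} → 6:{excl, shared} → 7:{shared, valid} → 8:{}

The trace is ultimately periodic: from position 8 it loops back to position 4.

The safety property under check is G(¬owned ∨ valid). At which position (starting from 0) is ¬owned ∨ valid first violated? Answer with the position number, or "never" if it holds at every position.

¬owned ∨ valid holds at every position 0..8, and those are all the positions the trace ever visits, so the invariant G(¬owned ∨ valid) is never violated.

never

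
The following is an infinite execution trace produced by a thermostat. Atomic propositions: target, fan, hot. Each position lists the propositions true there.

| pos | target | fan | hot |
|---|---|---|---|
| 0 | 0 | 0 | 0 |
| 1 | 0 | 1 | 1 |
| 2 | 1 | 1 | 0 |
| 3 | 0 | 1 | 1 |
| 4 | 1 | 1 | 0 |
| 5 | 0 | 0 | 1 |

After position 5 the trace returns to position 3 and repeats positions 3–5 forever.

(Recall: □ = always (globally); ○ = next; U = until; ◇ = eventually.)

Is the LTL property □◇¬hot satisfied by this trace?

◇¬hot holds at every position 0..5, and those are all positions ever visited, so □◇¬hot holds.

Holds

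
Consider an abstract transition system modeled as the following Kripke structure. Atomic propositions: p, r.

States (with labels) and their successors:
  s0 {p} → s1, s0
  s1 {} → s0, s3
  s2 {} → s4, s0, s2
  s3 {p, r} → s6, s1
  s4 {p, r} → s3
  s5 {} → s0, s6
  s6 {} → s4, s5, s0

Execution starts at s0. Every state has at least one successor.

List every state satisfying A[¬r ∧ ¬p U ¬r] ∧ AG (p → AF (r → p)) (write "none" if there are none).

{s0, s1, s2, s5, s6}

States satisfying ¬r ∧ ¬p: {s1, s2, s5, s6}.
States satisfying ¬r: {s0, s1, s2, s5, s6}.
States satisfying A[¬r ∧ ¬p U ¬r]: {s0, s1, s2, s5, s6}.
States satisfying p → AF (r → p): {s0, s1, s2, s3, s4, s5, s6}.
States satisfying AG (p → AF (r → p)): {s0, s1, s2, s3, s4, s5, s6}.
States satisfying A[¬r ∧ ¬p U ¬r] ∧ AG (p → AF (r → p)): {s0, s1, s2, s5, s6}.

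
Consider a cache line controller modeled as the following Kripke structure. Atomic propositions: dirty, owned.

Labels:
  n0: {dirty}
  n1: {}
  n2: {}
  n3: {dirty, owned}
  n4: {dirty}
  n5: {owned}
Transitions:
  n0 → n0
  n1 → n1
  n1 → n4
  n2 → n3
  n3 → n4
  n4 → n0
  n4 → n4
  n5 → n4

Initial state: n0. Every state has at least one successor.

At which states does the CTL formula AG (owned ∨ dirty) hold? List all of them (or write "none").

{n0, n3, n4, n5}

States satisfying owned ∨ dirty: {n0, n3, n4, n5}.
States satisfying AG (owned ∨ dirty): {n0, n3, n4, n5}.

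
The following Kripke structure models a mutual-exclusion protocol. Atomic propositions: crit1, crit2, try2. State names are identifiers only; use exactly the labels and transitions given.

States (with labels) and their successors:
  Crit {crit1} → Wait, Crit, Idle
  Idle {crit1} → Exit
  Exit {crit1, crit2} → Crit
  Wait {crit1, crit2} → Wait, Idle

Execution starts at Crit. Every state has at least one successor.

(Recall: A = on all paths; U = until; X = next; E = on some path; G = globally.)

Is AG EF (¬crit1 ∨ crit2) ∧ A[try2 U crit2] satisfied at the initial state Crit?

No

States satisfying EF (¬crit1 ∨ crit2): {Crit, Idle, Exit, Wait}.
States satisfying AG EF (¬crit1 ∨ crit2): {Crit, Idle, Exit, Wait}.
States satisfying try2: ∅.
States satisfying crit2: {Exit, Wait}.
States satisfying A[try2 U crit2]: {Exit, Wait}.
States satisfying AG EF (¬crit1 ∨ crit2) ∧ A[try2 U crit2]: {Exit, Wait}.
Crit ∉ Sat(AG EF (¬crit1 ∨ crit2) ∧ A[try2 U crit2]).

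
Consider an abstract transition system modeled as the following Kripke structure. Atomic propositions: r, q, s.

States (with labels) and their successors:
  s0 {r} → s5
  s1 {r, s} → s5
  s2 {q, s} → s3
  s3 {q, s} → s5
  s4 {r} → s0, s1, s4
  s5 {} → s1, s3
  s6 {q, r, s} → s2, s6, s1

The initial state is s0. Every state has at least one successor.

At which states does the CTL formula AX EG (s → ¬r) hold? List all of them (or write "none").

States satisfying EG (s → ¬r): {s0, s2, s3, s4, s5}.
States satisfying AX EG (s → ¬r): {s0, s1, s2, s3}.

{s0, s1, s2, s3}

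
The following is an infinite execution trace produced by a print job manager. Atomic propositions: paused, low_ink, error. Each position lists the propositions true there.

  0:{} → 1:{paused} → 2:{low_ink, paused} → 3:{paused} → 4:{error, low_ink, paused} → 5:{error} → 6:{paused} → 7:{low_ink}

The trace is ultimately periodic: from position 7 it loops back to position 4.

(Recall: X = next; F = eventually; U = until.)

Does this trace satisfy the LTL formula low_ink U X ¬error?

Yes

Walking from position 0: X ¬error first holds at position 0, and low_ink holds at every earlier position along the way, so low_ink U X ¬error holds.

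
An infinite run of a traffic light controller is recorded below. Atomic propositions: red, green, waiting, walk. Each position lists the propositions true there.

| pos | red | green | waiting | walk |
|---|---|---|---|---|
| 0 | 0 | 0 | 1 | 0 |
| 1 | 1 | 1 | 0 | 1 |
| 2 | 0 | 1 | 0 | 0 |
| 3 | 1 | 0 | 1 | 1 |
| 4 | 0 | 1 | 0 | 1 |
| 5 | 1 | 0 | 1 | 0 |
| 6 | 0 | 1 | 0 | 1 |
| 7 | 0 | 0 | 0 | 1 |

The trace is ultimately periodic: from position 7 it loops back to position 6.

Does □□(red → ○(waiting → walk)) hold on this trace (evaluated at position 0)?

□(red → ○(waiting → walk)) holds at every position 0..7, and those are all positions ever visited, so □□(red → ○(waiting → walk)) holds.

Satisfied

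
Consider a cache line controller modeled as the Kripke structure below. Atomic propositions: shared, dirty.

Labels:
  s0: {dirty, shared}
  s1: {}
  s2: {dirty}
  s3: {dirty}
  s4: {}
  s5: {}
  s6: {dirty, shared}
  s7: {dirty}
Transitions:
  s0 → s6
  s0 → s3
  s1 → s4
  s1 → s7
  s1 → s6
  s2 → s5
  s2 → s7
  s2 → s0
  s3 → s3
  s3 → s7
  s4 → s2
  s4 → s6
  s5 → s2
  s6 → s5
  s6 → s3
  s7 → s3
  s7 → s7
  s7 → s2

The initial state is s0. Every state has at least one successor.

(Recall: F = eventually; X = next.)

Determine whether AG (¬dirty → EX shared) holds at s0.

States satisfying ¬dirty → EX shared: {s0, s1, s2, s3, s4, s6, s7}.
States satisfying AG (¬dirty → EX shared): ∅.
s5 is reachable from s0 and violates ¬dirty → EX shared, so AG fails at s0.
s0 ∉ Sat(AG (¬dirty → EX shared)).

Violated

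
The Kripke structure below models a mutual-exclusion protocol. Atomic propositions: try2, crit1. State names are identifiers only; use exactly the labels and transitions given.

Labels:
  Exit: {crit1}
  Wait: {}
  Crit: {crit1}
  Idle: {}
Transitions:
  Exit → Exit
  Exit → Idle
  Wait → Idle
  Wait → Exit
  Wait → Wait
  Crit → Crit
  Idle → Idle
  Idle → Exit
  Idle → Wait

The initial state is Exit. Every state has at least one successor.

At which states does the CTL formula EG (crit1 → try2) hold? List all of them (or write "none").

States satisfying crit1 → try2: {Wait, Idle}.
States satisfying EG (crit1 → try2): {Wait, Idle}.

{Wait, Idle}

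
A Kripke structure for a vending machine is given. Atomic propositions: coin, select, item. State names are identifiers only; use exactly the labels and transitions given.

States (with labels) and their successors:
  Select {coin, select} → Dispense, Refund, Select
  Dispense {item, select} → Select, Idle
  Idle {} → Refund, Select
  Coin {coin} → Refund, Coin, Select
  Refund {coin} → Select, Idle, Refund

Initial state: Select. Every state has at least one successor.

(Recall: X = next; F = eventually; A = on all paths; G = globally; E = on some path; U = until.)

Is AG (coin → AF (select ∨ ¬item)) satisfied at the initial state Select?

States satisfying coin → AF (select ∨ ¬item): {Select, Dispense, Idle, Coin, Refund}.
States satisfying AG (coin → AF (select ∨ ¬item)): {Select, Dispense, Idle, Coin, Refund}.
Every state reachable from Select satisfies coin → AF (select ∨ ¬item).
Select ∈ Sat(AG (coin → AF (select ∨ ¬item))).

Yes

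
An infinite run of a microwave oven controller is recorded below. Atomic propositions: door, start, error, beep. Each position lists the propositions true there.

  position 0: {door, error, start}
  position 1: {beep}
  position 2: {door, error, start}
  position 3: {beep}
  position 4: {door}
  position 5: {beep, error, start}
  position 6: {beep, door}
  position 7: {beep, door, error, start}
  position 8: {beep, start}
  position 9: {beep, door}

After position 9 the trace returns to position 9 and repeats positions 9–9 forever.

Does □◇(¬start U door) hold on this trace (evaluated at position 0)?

Satisfied

◇(¬start U door) holds at every position 0..9, and those are all positions ever visited, so □◇(¬start U door) holds.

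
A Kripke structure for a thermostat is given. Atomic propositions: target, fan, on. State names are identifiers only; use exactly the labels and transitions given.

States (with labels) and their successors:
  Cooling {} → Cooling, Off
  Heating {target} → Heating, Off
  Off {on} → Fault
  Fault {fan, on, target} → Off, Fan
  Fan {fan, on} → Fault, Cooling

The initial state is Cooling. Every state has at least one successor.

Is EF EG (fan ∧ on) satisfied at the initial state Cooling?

Holds

States satisfying EG (fan ∧ on): {Fault, Fan}.
States satisfying EF EG (fan ∧ on): {Cooling, Heating, Off, Fault, Fan}.
Some path from Cooling reaches a state where EG (fan ∧ on) holds.
Cooling ∈ Sat(EF EG (fan ∧ on)).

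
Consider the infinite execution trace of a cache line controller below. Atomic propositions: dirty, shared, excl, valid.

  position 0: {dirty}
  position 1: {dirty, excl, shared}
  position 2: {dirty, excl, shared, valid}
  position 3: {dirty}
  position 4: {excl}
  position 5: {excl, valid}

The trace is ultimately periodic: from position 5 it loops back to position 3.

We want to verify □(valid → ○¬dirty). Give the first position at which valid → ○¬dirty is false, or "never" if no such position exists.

Check valid → ○¬dirty at each position in order: 0 ✓, 1 ✓.
At position 2 the labels are {dirty, excl, shared, valid} and the next position 3 has {dirty}, so valid → ○¬dirty is false there. This is the first violation.

2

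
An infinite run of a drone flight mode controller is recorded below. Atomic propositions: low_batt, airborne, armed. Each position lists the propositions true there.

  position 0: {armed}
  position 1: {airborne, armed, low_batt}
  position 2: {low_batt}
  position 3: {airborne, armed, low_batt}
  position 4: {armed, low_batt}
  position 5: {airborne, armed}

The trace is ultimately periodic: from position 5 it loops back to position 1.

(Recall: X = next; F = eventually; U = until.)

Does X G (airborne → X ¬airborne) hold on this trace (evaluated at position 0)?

The position after 0 is 1; G (airborne → X ¬airborne) is false there.

Violated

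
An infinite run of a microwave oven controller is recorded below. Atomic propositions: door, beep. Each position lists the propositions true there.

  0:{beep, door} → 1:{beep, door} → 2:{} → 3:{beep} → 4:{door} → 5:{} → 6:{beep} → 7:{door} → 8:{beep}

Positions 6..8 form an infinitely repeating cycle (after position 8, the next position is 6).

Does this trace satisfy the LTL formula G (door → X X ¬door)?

door → X X ¬door holds at every position 0..8, and those are all positions ever visited, so G (door → X X ¬door) holds.
Positions where door holds: 0, 1, 4, 7.
Check X X ¬door at each: 0→ok, 1→ok, 4→ok, 7→ok.

Yes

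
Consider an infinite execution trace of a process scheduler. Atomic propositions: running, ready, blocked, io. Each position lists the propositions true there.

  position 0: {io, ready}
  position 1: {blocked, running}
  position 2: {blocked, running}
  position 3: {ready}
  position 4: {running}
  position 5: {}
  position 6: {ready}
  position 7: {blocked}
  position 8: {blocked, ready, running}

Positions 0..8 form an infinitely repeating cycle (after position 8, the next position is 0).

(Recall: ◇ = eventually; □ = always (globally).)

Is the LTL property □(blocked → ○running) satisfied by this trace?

blocked → ○running must hold at every position from 0 onward. It fails at position 2, so □(blocked → ○running) is false.
Positions where blocked holds: 1, 2, 7, 8.
Check ○running at each: 1→ok, 2→fails, 7→ok, 8→fails.

Does not hold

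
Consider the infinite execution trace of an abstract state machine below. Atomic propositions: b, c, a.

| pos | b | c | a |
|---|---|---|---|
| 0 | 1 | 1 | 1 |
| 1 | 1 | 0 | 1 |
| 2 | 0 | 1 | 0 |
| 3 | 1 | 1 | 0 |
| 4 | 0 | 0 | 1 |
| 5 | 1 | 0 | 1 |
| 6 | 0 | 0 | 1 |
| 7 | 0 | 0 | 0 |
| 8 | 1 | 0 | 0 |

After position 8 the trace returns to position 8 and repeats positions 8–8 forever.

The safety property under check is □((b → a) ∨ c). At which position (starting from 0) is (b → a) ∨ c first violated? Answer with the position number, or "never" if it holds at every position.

Check (b → a) ∨ c at each position in order: 0 ✓, 1 ✓, 2 ✓, 3 ✓, 4 ✓, 5 ✓, 6 ✓, 7 ✓.
At position 8 the labels are {b}, so (b → a) ∨ c is false there. This is the first violation.

8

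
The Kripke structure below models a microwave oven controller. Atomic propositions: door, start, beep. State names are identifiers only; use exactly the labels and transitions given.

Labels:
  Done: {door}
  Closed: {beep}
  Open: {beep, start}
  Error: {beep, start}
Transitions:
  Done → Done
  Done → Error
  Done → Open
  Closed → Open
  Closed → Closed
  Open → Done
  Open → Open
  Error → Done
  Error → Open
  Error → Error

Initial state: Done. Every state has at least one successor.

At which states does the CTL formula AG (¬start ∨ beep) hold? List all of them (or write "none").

{Done, Closed, Open, Error}

States satisfying ¬start ∨ beep: {Done, Closed, Open, Error}.
States satisfying AG (¬start ∨ beep): {Done, Closed, Open, Error}.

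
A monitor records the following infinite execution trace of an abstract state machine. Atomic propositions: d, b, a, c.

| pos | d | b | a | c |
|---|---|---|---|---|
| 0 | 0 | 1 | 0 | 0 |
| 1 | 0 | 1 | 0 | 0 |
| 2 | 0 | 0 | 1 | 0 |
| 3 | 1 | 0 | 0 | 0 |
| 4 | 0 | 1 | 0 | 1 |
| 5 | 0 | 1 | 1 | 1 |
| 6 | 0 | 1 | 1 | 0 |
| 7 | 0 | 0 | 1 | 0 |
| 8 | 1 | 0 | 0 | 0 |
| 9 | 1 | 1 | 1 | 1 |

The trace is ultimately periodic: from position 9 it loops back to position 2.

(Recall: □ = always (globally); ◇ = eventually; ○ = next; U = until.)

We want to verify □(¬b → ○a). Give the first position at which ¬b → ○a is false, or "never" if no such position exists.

2

Check ¬b → ○a at each position in order: 0 ✓, 1 ✓.
At position 2 the labels are {a} and the next position 3 has {d}, so ¬b → ○a is false there. This is the first violation.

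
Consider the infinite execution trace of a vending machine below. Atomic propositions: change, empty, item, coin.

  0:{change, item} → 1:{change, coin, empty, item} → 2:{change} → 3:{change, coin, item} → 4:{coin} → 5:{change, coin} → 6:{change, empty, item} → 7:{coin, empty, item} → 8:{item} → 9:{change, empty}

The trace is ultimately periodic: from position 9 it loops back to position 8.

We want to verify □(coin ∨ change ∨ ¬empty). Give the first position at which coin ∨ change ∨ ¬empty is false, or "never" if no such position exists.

coin ∨ change ∨ ¬empty holds at every position 0..9, and those are all the positions the trace ever visits, so the invariant □(coin ∨ change ∨ ¬empty) is never violated.

never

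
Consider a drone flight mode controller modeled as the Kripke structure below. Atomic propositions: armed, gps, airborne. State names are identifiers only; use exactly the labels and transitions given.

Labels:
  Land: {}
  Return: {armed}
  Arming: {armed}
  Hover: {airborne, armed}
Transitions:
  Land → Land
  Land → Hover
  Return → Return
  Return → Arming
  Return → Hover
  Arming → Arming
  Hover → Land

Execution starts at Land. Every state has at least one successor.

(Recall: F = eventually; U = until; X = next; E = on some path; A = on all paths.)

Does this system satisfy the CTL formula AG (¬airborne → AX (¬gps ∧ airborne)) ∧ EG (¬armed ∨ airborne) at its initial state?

States satisfying ¬airborne → AX (¬gps ∧ airborne): {Hover}.
States satisfying AG (¬airborne → AX (¬gps ∧ airborne)): ∅.
States satisfying ¬armed ∨ airborne: {Land, Hover}.
States satisfying EG (¬armed ∨ airborne): {Land, Hover}.
States satisfying AG (¬airborne → AX (¬gps ∧ airborne)) ∧ EG (¬armed ∨ airborne): ∅.
Land ∉ Sat(AG (¬airborne → AX (¬gps ∧ airborne)) ∧ EG (¬armed ∨ airborne)).

No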